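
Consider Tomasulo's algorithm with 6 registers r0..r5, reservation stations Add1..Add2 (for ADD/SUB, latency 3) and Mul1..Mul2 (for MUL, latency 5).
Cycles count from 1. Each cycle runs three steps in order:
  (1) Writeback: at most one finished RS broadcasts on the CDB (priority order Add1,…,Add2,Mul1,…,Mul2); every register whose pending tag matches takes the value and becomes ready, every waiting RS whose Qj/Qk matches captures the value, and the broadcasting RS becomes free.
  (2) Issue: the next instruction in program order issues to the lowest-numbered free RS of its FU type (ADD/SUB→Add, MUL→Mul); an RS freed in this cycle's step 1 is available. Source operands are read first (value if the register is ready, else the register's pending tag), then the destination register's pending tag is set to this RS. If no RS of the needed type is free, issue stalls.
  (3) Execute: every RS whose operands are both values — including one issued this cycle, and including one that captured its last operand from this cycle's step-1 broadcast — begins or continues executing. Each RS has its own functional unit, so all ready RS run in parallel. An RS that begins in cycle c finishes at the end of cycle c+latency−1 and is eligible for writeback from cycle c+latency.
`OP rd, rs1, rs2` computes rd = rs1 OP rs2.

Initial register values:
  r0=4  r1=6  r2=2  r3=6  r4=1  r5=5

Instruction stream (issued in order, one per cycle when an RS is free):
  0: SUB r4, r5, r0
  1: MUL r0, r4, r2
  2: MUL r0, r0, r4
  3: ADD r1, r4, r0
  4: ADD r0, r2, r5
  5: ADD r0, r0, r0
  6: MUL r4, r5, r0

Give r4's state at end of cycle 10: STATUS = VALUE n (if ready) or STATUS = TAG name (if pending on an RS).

cycle 1: issue SUB r4<-Add1 // r0:4,r1:6,r2:2,r3:6,r4:Add1,r5:5
cycle 2: issue MUL r0<-Mul1 // r0:Mul1,r1:6,r2:2,r3:6,r4:Add1,r5:5
cycle 3: issue MUL r0<-Mul2 // r0:Mul2,r1:6,r2:2,r3:6,r4:Add1,r5:5
cycle 4: CDB Add1=1; issue ADD r1<-Add1 // r0:Mul2,r1:Add1,r2:2,r3:6,r4:1,r5:5
cycle 5: issue ADD r0<-Add2 // r0:Add2,r1:Add1,r2:2,r3:6,r4:1,r5:5
cycle 6: stall // r0:Add2,r1:Add1,r2:2,r3:6,r4:1,r5:5
cycle 7: stall // r0:Add2,r1:Add1,r2:2,r3:6,r4:1,r5:5
cycle 8: CDB Add2=7; issue ADD r0<-Add2 // r0:Add2,r1:Add1,r2:2,r3:6,r4:1,r5:5
cycle 9: CDB Mul1=2; issue MUL r4<-Mul1 // r0:Add2,r1:Add1,r2:2,r3:6,r4:Mul1,r5:5
cycle 10: - // r0:Add2,r1:Add1,r2:2,r3:6,r4:Mul1,r5:5

STATUS = TAG Mul1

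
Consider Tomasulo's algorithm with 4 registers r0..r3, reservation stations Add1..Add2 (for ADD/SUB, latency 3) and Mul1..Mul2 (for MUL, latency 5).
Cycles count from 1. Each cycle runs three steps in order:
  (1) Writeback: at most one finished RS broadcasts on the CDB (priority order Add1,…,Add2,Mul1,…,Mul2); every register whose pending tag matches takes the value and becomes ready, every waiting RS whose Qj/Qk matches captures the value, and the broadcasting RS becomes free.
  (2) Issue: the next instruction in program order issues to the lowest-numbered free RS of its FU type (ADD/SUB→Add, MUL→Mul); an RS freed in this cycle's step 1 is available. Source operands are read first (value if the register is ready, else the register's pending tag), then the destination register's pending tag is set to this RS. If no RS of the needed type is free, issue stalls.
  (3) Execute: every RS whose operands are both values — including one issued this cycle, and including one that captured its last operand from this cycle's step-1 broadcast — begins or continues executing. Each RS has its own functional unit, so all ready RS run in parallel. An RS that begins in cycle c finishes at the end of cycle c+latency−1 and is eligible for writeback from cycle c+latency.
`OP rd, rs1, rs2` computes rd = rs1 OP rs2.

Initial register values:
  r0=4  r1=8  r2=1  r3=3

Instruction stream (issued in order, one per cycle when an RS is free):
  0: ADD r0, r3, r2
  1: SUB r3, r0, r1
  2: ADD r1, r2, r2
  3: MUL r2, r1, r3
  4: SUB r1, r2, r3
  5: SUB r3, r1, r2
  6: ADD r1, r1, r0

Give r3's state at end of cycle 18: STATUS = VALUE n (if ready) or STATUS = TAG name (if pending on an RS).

STATUS = TAG Add2

cycle 1: issue ADD r0<-Add1 // r0:Add1,r1:8,r2:1,r3:3
cycle 2: issue SUB r3<-Add2 // r0:Add1,r1:8,r2:1,r3:Add2
cycle 3: stall // r0:Add1,r1:8,r2:1,r3:Add2
cycle 4: CDB Add1=4; issue ADD r1<-Add1 // r0:4,r1:Add1,r2:1,r3:Add2
cycle 5: issue MUL r2<-Mul1 // r0:4,r1:Add1,r2:Mul1,r3:Add2
cycle 6: stall // r0:4,r1:Add1,r2:Mul1,r3:Add2
cycle 7: CDB Add1=2; issue SUB r1<-Add1 // r0:4,r1:Add1,r2:Mul1,r3:Add2
cycle 8: CDB Add2=-4; issue SUB r3<-Add2 // r0:4,r1:Add1,r2:Mul1,r3:Add2
cycle 9: stall // r0:4,r1:Add1,r2:Mul1,r3:Add2
cycle 10: stall // r0:4,r1:Add1,r2:Mul1,r3:Add2
cycle 11: stall // r0:4,r1:Add1,r2:Mul1,r3:Add2
cycle 12: stall // r0:4,r1:Add1,r2:Mul1,r3:Add2
cycle 13: CDB Mul1=-8; stall // r0:4,r1:Add1,r2:-8,r3:Add2
cycle 14: stall // r0:4,r1:Add1,r2:-8,r3:Add2
cycle 15: stall // r0:4,r1:Add1,r2:-8,r3:Add2
cycle 16: CDB Add1=-4; issue ADD r1<-Add1 // r0:4,r1:Add1,r2:-8,r3:Add2
cycle 17: - // r0:4,r1:Add1,r2:-8,r3:Add2
cycle 18: - // r0:4,r1:Add1,r2:-8,r3:Add2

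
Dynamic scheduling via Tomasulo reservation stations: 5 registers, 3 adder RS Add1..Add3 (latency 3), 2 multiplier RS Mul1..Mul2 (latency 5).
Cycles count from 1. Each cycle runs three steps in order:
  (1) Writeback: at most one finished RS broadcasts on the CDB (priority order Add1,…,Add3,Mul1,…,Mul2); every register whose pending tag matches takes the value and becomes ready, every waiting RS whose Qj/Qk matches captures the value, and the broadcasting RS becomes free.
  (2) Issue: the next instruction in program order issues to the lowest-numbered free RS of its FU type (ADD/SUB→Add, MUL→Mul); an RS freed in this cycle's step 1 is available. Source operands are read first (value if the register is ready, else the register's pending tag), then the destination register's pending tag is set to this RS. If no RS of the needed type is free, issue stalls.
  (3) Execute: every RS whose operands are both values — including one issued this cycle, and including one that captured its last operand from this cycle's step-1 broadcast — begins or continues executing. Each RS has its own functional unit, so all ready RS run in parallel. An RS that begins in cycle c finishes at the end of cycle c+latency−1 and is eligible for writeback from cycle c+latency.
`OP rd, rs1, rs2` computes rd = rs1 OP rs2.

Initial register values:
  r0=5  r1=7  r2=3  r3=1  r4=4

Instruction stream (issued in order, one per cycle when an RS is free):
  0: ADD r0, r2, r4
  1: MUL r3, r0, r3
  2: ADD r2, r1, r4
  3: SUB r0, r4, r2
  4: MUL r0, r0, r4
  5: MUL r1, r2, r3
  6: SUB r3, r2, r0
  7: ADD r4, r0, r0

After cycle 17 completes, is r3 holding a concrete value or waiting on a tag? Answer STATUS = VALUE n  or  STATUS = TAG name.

c1: issue ADD r0<-Add1 | r0:Add1,r1:7,r2:3,r3:1,r4:4
c2: issue MUL r3<-Mul1 | r0:Add1,r1:7,r2:3,r3:Mul1,r4:4
c3: issue ADD r2<-Add2 | r0:Add1,r1:7,r2:Add2,r3:Mul1,r4:4
c4: CDB Add1=7; issue SUB r0<-Add1 | r0:Add1,r1:7,r2:Add2,r3:Mul1,r4:4
c5: issue MUL r0<-Mul2 | r0:Mul2,r1:7,r2:Add2,r3:Mul1,r4:4
c6: CDB Add2=11; stall | r0:Mul2,r1:7,r2:11,r3:Mul1,r4:4
c7: stall | r0:Mul2,r1:7,r2:11,r3:Mul1,r4:4
c8: stall | r0:Mul2,r1:7,r2:11,r3:Mul1,r4:4
c9: CDB Add1=-7; stall | r0:Mul2,r1:7,r2:11,r3:Mul1,r4:4
c10: CDB Mul1=7; issue MUL r1<-Mul1 | r0:Mul2,r1:Mul1,r2:11,r3:7,r4:4
c11: issue SUB r3<-Add1 | r0:Mul2,r1:Mul1,r2:11,r3:Add1,r4:4
c12: issue ADD r4<-Add2 | r0:Mul2,r1:Mul1,r2:11,r3:Add1,r4:Add2
c13: - | r0:Mul2,r1:Mul1,r2:11,r3:Add1,r4:Add2
c14: CDB Mul2=-28 | r0:-28,r1:Mul1,r2:11,r3:Add1,r4:Add2
c15: CDB Mul1=77 | r0:-28,r1:77,r2:11,r3:Add1,r4:Add2
c16: - | r0:-28,r1:77,r2:11,r3:Add1,r4:Add2
c17: CDB Add1=39 | r0:-28,r1:77,r2:11,r3:39,r4:Add2

STATUS = VALUE 39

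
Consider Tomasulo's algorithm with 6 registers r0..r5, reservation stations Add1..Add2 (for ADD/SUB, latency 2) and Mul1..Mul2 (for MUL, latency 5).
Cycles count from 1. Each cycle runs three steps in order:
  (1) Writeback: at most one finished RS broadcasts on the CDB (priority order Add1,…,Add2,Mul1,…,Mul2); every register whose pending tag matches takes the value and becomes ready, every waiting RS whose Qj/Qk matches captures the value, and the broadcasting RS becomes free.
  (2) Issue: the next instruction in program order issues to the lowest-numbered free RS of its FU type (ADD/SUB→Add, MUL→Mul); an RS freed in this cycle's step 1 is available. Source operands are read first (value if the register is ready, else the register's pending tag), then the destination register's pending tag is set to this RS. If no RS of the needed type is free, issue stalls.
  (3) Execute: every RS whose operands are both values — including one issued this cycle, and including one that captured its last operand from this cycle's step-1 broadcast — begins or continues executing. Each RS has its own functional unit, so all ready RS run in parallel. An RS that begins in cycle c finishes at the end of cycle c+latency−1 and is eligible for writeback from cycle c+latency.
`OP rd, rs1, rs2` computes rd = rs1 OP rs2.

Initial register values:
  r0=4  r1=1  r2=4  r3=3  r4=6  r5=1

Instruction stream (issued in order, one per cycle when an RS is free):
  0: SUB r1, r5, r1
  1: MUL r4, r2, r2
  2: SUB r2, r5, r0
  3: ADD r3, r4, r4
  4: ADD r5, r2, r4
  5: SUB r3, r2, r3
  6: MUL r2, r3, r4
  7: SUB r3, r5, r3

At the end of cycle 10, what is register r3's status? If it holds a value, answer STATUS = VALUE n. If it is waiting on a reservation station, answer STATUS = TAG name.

c1: issue SUB r1<-Add1 | r0:4,r1:Add1,r2:4,r3:3,r4:6,r5:1
c2: issue MUL r4<-Mul1 | r0:4,r1:Add1,r2:4,r3:3,r4:Mul1,r5:1
c3: CDB Add1=0; issue SUB r2<-Add1 | r0:4,r1:0,r2:Add1,r3:3,r4:Mul1,r5:1
c4: issue ADD r3<-Add2 | r0:4,r1:0,r2:Add1,r3:Add2,r4:Mul1,r5:1
c5: CDB Add1=-3; issue ADD r5<-Add1 | r0:4,r1:0,r2:-3,r3:Add2,r4:Mul1,r5:Add1
c6: stall | r0:4,r1:0,r2:-3,r3:Add2,r4:Mul1,r5:Add1
c7: CDB Mul1=16; stall | r0:4,r1:0,r2:-3,r3:Add2,r4:16,r5:Add1
c8: stall | r0:4,r1:0,r2:-3,r3:Add2,r4:16,r5:Add1
c9: CDB Add1=13; issue SUB r3<-Add1 | r0:4,r1:0,r2:-3,r3:Add1,r4:16,r5:13
c10: CDB Add2=32; issue MUL r2<-Mul1 | r0:4,r1:0,r2:Mul1,r3:Add1,r4:16,r5:13

STATUS = TAG Add1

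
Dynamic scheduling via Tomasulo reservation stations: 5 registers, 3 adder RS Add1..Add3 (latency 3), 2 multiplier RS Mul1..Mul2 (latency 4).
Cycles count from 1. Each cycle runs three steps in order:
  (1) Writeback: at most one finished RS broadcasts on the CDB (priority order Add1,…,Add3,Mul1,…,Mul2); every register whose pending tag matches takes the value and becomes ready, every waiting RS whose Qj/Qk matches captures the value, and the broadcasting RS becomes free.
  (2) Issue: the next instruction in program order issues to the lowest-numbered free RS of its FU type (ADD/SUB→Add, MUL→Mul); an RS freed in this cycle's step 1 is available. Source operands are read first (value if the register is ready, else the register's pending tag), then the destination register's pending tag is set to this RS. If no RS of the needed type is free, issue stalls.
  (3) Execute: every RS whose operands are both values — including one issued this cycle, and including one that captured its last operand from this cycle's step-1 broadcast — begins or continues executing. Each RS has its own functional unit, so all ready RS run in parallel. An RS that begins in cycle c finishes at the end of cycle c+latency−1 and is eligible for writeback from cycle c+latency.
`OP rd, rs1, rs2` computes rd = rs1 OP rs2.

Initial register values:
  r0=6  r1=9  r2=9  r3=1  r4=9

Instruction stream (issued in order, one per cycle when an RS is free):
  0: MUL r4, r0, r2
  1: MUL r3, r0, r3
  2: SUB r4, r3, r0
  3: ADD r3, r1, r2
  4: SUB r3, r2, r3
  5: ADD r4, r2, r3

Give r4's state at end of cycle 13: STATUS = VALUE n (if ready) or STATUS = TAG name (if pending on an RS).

STATUS = VALUE 0

  c1: issue MUL r4<-Mul1  regs: r0:6,r1:9,r2:9,r3:1,r4:Mul1
  c2: issue MUL r3<-Mul2  regs: r0:6,r1:9,r2:9,r3:Mul2,r4:Mul1
  c3: issue SUB r4<-Add1  regs: r0:6,r1:9,r2:9,r3:Mul2,r4:Add1
  c4: issue ADD r3<-Add2  regs: r0:6,r1:9,r2:9,r3:Add2,r4:Add1
  c5: CDB Mul1=54; issue SUB r3<-Add3  regs: r0:6,r1:9,r2:9,r3:Add3,r4:Add1
  c6: CDB Mul2=6; stall  regs: r0:6,r1:9,r2:9,r3:Add3,r4:Add1
  c7: CDB Add2=18; issue ADD r4<-Add2  regs: r0:6,r1:9,r2:9,r3:Add3,r4:Add2
  c8: -  regs: r0:6,r1:9,r2:9,r3:Add3,r4:Add2
  c9: CDB Add1=0  regs: r0:6,r1:9,r2:9,r3:Add3,r4:Add2
  c10: CDB Add3=-9  regs: r0:6,r1:9,r2:9,r3:-9,r4:Add2
  c11: -  regs: r0:6,r1:9,r2:9,r3:-9,r4:Add2
  c12: -  regs: r0:6,r1:9,r2:9,r3:-9,r4:Add2
  c13: CDB Add2=0  regs: r0:6,r1:9,r2:9,r3:-9,r4:0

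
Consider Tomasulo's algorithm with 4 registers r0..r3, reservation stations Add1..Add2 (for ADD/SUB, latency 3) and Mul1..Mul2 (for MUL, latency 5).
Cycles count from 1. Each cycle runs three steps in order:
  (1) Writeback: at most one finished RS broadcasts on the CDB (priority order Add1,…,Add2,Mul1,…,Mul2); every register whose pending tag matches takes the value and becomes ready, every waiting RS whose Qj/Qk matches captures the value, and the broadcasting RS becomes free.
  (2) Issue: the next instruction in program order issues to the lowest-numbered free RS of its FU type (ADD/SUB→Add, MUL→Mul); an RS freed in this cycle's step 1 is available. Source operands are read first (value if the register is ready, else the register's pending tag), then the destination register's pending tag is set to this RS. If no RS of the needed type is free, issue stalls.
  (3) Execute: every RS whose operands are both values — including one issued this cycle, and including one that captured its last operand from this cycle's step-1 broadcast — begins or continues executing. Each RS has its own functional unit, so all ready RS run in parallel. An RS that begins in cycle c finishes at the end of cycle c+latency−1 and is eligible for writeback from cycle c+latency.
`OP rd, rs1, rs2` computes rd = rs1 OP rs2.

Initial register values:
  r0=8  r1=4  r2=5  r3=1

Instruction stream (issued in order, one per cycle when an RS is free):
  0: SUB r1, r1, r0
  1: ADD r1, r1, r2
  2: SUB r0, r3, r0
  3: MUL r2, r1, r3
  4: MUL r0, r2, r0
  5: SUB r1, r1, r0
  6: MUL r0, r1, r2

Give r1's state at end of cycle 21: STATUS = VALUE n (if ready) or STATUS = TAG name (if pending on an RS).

cycle 1: issue SUB r1<-Add1 // r0:8,r1:Add1,r2:5,r3:1
cycle 2: issue ADD r1<-Add2 // r0:8,r1:Add2,r2:5,r3:1
cycle 3: stall // r0:8,r1:Add2,r2:5,r3:1
cycle 4: CDB Add1=-4; issue SUB r0<-Add1 // r0:Add1,r1:Add2,r2:5,r3:1
cycle 5: issue MUL r2<-Mul1 // r0:Add1,r1:Add2,r2:Mul1,r3:1
cycle 6: issue MUL r0<-Mul2 // r0:Mul2,r1:Add2,r2:Mul1,r3:1
cycle 7: CDB Add1=-7; issue SUB r1<-Add1 // r0:Mul2,r1:Add1,r2:Mul1,r3:1
cycle 8: CDB Add2=1; stall // r0:Mul2,r1:Add1,r2:Mul1,r3:1
cycle 9: stall // r0:Mul2,r1:Add1,r2:Mul1,r3:1
cycle 10: stall // r0:Mul2,r1:Add1,r2:Mul1,r3:1
cycle 11: stall // r0:Mul2,r1:Add1,r2:Mul1,r3:1
cycle 12: stall // r0:Mul2,r1:Add1,r2:Mul1,r3:1
cycle 13: CDB Mul1=1; issue MUL r0<-Mul1 // r0:Mul1,r1:Add1,r2:1,r3:1
cycle 14: - // r0:Mul1,r1:Add1,r2:1,r3:1
cycle 15: - // r0:Mul1,r1:Add1,r2:1,r3:1
cycle 16: - // r0:Mul1,r1:Add1,r2:1,r3:1
cycle 17: - // r0:Mul1,r1:Add1,r2:1,r3:1
cycle 18: CDB Mul2=-7 // r0:Mul1,r1:Add1,r2:1,r3:1
cycle 19: - // r0:Mul1,r1:Add1,r2:1,r3:1
cycle 20: - // r0:Mul1,r1:Add1,r2:1,r3:1
cycle 21: CDB Add1=8 // r0:Mul1,r1:8,r2:1,r3:1

STATUS = VALUE 8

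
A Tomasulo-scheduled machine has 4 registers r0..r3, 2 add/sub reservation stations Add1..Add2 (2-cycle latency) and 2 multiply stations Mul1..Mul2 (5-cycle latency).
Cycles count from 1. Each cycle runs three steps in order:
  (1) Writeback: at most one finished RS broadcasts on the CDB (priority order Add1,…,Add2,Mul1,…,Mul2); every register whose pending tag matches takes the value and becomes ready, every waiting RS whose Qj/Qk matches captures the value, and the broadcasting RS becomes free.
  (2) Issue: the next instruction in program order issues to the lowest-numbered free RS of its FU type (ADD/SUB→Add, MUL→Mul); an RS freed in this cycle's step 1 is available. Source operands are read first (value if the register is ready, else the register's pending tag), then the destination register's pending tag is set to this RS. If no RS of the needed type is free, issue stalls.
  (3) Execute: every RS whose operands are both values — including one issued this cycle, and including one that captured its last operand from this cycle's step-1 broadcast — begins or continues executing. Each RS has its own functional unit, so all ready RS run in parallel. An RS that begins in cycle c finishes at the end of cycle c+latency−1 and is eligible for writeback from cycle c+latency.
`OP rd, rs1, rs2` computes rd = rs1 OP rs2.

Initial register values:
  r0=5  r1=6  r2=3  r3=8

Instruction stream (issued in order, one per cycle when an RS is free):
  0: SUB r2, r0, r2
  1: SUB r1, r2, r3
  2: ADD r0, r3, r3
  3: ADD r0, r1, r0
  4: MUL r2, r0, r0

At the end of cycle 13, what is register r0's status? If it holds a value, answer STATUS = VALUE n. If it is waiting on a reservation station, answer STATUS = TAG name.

STATUS = VALUE 10

cycle 1: issue SUB r2<-Add1 // r0:5,r1:6,r2:Add1,r3:8
cycle 2: issue SUB r1<-Add2 // r0:5,r1:Add2,r2:Add1,r3:8
cycle 3: CDB Add1=2; issue ADD r0<-Add1 // r0:Add1,r1:Add2,r2:2,r3:8
cycle 4: stall // r0:Add1,r1:Add2,r2:2,r3:8
cycle 5: CDB Add1=16; issue ADD r0<-Add1 // r0:Add1,r1:Add2,r2:2,r3:8
cycle 6: CDB Add2=-6; issue MUL r2<-Mul1 // r0:Add1,r1:-6,r2:Mul1,r3:8
cycle 7: - // r0:Add1,r1:-6,r2:Mul1,r3:8
cycle 8: CDB Add1=10 // r0:10,r1:-6,r2:Mul1,r3:8
cycle 9: - // r0:10,r1:-6,r2:Mul1,r3:8
cycle 10: - // r0:10,r1:-6,r2:Mul1,r3:8
cycle 11: - // r0:10,r1:-6,r2:Mul1,r3:8
cycle 12: - // r0:10,r1:-6,r2:Mul1,r3:8
cycle 13: CDB Mul1=100 // r0:10,r1:-6,r2:100,r3:8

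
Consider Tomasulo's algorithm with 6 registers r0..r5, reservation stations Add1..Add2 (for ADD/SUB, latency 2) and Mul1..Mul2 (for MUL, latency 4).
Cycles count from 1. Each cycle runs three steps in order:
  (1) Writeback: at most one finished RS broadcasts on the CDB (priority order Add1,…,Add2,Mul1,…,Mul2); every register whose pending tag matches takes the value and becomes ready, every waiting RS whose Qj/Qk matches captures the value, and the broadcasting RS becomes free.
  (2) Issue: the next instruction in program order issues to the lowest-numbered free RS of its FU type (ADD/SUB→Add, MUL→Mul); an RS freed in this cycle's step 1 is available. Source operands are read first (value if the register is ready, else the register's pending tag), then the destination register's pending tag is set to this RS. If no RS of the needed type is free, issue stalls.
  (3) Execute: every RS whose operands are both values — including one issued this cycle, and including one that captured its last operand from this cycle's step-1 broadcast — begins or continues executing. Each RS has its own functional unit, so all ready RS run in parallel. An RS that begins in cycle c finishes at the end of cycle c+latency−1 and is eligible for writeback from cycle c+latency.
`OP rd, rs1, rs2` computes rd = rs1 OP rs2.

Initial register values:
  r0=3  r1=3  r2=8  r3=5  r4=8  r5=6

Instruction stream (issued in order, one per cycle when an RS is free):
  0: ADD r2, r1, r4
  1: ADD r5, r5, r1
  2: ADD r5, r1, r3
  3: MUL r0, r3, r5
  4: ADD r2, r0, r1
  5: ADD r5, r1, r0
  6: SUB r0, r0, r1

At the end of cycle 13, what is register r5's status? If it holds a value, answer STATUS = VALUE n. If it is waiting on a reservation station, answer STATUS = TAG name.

  c1: issue ADD r2<-Add1  regs: r0:3,r1:3,r2:Add1,r3:5,r4:8,r5:6
  c2: issue ADD r5<-Add2  regs: r0:3,r1:3,r2:Add1,r3:5,r4:8,r5:Add2
  c3: CDB Add1=11; issue ADD r5<-Add1  regs: r0:3,r1:3,r2:11,r3:5,r4:8,r5:Add1
  c4: CDB Add2=9; issue MUL r0<-Mul1  regs: r0:Mul1,r1:3,r2:11,r3:5,r4:8,r5:Add1
  c5: CDB Add1=8; issue ADD r2<-Add1  regs: r0:Mul1,r1:3,r2:Add1,r3:5,r4:8,r5:8
  c6: issue ADD r5<-Add2  regs: r0:Mul1,r1:3,r2:Add1,r3:5,r4:8,r5:Add2
  c7: stall  regs: r0:Mul1,r1:3,r2:Add1,r3:5,r4:8,r5:Add2
  c8: stall  regs: r0:Mul1,r1:3,r2:Add1,r3:5,r4:8,r5:Add2
  c9: CDB Mul1=40; stall  regs: r0:40,r1:3,r2:Add1,r3:5,r4:8,r5:Add2
  c10: stall  regs: r0:40,r1:3,r2:Add1,r3:5,r4:8,r5:Add2
  c11: CDB Add1=43; issue SUB r0<-Add1  regs: r0:Add1,r1:3,r2:43,r3:5,r4:8,r5:Add2
  c12: CDB Add2=43  regs: r0:Add1,r1:3,r2:43,r3:5,r4:8,r5:43
  c13: CDB Add1=37  regs: r0:37,r1:3,r2:43,r3:5,r4:8,r5:43

STATUS = VALUE 43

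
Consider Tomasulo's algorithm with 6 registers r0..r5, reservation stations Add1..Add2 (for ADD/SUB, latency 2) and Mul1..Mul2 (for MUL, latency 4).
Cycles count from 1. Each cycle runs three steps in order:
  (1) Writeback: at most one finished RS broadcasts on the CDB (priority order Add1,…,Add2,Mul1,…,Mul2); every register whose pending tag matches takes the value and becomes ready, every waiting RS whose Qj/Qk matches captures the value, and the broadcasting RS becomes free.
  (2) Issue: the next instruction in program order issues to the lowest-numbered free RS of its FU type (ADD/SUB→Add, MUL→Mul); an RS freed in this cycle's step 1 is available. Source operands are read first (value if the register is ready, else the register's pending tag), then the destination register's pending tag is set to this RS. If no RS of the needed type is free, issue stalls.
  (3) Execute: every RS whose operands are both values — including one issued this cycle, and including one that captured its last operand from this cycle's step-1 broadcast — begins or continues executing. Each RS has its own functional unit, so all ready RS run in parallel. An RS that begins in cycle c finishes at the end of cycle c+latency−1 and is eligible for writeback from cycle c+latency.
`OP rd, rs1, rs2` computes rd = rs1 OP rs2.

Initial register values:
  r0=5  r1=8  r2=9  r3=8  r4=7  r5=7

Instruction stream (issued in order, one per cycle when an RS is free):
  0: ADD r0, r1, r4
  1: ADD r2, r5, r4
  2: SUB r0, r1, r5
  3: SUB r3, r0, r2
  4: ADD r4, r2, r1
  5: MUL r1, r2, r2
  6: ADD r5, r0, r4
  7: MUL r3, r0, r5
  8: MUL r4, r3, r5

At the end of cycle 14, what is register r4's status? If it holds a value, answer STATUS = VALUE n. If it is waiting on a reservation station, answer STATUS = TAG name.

STATUS = TAG Mul1

c1: issue ADD r0<-Add1 | r0:Add1,r1:8,r2:9,r3:8,r4:7,r5:7
c2: issue ADD r2<-Add2 | r0:Add1,r1:8,r2:Add2,r3:8,r4:7,r5:7
c3: CDB Add1=15; issue SUB r0<-Add1 | r0:Add1,r1:8,r2:Add2,r3:8,r4:7,r5:7
c4: CDB Add2=14; issue SUB r3<-Add2 | r0:Add1,r1:8,r2:14,r3:Add2,r4:7,r5:7
c5: CDB Add1=1; issue ADD r4<-Add1 | r0:1,r1:8,r2:14,r3:Add2,r4:Add1,r5:7
c6: issue MUL r1<-Mul1 | r0:1,r1:Mul1,r2:14,r3:Add2,r4:Add1,r5:7
c7: CDB Add1=22; issue ADD r5<-Add1 | r0:1,r1:Mul1,r2:14,r3:Add2,r4:22,r5:Add1
c8: CDB Add2=-13; issue MUL r3<-Mul2 | r0:1,r1:Mul1,r2:14,r3:Mul2,r4:22,r5:Add1
c9: CDB Add1=23; stall | r0:1,r1:Mul1,r2:14,r3:Mul2,r4:22,r5:23
c10: CDB Mul1=196; issue MUL r4<-Mul1 | r0:1,r1:196,r2:14,r3:Mul2,r4:Mul1,r5:23
c11: - | r0:1,r1:196,r2:14,r3:Mul2,r4:Mul1,r5:23
c12: - | r0:1,r1:196,r2:14,r3:Mul2,r4:Mul1,r5:23
c13: CDB Mul2=23 | r0:1,r1:196,r2:14,r3:23,r4:Mul1,r5:23
c14: - | r0:1,r1:196,r2:14,r3:23,r4:Mul1,r5:23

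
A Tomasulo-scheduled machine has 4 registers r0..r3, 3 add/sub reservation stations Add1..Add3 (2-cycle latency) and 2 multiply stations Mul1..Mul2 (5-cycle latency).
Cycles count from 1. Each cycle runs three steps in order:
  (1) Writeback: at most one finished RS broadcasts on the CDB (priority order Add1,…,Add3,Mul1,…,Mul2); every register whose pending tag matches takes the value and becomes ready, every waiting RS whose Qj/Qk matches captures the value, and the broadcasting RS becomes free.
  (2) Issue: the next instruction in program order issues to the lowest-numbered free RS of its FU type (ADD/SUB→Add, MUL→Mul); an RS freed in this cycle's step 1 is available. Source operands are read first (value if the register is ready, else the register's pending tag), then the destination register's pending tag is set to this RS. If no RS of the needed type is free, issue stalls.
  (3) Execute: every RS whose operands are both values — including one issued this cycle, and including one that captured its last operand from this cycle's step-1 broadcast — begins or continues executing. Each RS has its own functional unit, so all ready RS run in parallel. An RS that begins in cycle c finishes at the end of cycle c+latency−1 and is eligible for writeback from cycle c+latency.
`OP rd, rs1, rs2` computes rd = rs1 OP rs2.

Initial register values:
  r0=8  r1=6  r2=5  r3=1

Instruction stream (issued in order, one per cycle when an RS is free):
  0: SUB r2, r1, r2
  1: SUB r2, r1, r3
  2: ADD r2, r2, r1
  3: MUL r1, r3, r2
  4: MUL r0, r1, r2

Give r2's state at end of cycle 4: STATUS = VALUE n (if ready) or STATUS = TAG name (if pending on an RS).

STATUS = TAG Add1

cycle 1: issue SUB r2<-Add1 // r0:8,r1:6,r2:Add1,r3:1
cycle 2: issue SUB r2<-Add2 // r0:8,r1:6,r2:Add2,r3:1
cycle 3: CDB Add1=1; issue ADD r2<-Add1 // r0:8,r1:6,r2:Add1,r3:1
cycle 4: CDB Add2=5; issue MUL r1<-Mul1 // r0:8,r1:Mul1,r2:Add1,r3:1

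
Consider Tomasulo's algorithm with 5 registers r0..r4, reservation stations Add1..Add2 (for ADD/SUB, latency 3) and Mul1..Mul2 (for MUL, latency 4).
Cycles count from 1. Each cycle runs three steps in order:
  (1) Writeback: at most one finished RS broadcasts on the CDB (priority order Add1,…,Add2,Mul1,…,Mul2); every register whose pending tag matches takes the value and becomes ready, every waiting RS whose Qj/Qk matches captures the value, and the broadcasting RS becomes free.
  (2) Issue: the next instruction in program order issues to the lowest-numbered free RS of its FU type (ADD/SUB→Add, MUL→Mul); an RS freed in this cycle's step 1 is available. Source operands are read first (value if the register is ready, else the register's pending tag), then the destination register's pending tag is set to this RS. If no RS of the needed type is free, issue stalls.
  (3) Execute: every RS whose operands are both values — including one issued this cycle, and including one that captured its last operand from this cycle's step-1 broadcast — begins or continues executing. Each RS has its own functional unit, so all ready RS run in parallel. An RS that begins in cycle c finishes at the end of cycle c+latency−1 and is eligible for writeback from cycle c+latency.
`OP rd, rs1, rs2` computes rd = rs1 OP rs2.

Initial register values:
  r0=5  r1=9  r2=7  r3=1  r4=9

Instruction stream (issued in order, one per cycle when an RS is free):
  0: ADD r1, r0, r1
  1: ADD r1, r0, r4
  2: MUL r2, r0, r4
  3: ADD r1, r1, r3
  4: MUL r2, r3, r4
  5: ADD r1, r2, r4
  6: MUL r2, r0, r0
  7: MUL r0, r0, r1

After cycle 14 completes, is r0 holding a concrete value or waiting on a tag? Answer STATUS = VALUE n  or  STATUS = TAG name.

STATUS = TAG Mul2

cycle 1: issue ADD r1<-Add1 // r0:5,r1:Add1,r2:7,r3:1,r4:9
cycle 2: issue ADD r1<-Add2 // r0:5,r1:Add2,r2:7,r3:1,r4:9
cycle 3: issue MUL r2<-Mul1 // r0:5,r1:Add2,r2:Mul1,r3:1,r4:9
cycle 4: CDB Add1=14; issue ADD r1<-Add1 // r0:5,r1:Add1,r2:Mul1,r3:1,r4:9
cycle 5: CDB Add2=14; issue MUL r2<-Mul2 // r0:5,r1:Add1,r2:Mul2,r3:1,r4:9
cycle 6: issue ADD r1<-Add2 // r0:5,r1:Add2,r2:Mul2,r3:1,r4:9
cycle 7: CDB Mul1=45; issue MUL r2<-Mul1 // r0:5,r1:Add2,r2:Mul1,r3:1,r4:9
cycle 8: CDB Add1=15; stall // r0:5,r1:Add2,r2:Mul1,r3:1,r4:9
cycle 9: CDB Mul2=9; issue MUL r0<-Mul2 // r0:Mul2,r1:Add2,r2:Mul1,r3:1,r4:9
cycle 10: - // r0:Mul2,r1:Add2,r2:Mul1,r3:1,r4:9
cycle 11: CDB Mul1=25 // r0:Mul2,r1:Add2,r2:25,r3:1,r4:9
cycle 12: CDB Add2=18 // r0:Mul2,r1:18,r2:25,r3:1,r4:9
cycle 13: - // r0:Mul2,r1:18,r2:25,r3:1,r4:9
cycle 14: - // r0:Mul2,r1:18,r2:25,r3:1,r4:9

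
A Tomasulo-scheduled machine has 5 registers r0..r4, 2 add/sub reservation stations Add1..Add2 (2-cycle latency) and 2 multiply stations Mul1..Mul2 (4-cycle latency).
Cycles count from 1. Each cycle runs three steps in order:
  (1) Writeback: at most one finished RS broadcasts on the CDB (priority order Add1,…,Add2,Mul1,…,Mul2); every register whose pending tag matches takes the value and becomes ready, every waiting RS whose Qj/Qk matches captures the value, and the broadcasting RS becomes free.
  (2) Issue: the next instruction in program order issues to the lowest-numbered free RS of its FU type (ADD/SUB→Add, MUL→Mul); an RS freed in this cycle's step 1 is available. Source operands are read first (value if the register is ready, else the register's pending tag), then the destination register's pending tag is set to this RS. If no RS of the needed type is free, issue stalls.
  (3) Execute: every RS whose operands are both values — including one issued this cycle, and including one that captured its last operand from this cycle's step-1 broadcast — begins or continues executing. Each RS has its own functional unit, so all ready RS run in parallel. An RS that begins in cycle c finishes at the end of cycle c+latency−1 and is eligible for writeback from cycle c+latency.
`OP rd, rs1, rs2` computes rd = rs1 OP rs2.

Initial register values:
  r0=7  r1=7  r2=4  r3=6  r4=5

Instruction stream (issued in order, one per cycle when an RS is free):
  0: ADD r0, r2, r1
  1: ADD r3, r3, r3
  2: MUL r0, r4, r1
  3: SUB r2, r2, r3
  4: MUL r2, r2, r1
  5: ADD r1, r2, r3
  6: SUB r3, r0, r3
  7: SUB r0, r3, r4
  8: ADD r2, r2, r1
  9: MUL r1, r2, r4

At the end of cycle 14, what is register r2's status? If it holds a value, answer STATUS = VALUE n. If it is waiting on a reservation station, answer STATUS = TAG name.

c1: issue ADD r0<-Add1 | r0:Add1,r1:7,r2:4,r3:6,r4:5
c2: issue ADD r3<-Add2 | r0:Add1,r1:7,r2:4,r3:Add2,r4:5
c3: CDB Add1=11; issue MUL r0<-Mul1 | r0:Mul1,r1:7,r2:4,r3:Add2,r4:5
c4: CDB Add2=12; issue SUB r2<-Add1 | r0:Mul1,r1:7,r2:Add1,r3:12,r4:5
c5: issue MUL r2<-Mul2 | r0:Mul1,r1:7,r2:Mul2,r3:12,r4:5
c6: CDB Add1=-8; issue ADD r1<-Add1 | r0:Mul1,r1:Add1,r2:Mul2,r3:12,r4:5
c7: CDB Mul1=35; issue SUB r3<-Add2 | r0:35,r1:Add1,r2:Mul2,r3:Add2,r4:5
c8: stall | r0:35,r1:Add1,r2:Mul2,r3:Add2,r4:5
c9: CDB Add2=23; issue SUB r0<-Add2 | r0:Add2,r1:Add1,r2:Mul2,r3:23,r4:5
c10: CDB Mul2=-56; stall | r0:Add2,r1:Add1,r2:-56,r3:23,r4:5
c11: CDB Add2=18; issue ADD r2<-Add2 | r0:18,r1:Add1,r2:Add2,r3:23,r4:5
c12: CDB Add1=-44; issue MUL r1<-Mul1 | r0:18,r1:Mul1,r2:Add2,r3:23,r4:5
c13: - | r0:18,r1:Mul1,r2:Add2,r3:23,r4:5
c14: CDB Add2=-100 | r0:18,r1:Mul1,r2:-100,r3:23,r4:5

STATUS = VALUE -100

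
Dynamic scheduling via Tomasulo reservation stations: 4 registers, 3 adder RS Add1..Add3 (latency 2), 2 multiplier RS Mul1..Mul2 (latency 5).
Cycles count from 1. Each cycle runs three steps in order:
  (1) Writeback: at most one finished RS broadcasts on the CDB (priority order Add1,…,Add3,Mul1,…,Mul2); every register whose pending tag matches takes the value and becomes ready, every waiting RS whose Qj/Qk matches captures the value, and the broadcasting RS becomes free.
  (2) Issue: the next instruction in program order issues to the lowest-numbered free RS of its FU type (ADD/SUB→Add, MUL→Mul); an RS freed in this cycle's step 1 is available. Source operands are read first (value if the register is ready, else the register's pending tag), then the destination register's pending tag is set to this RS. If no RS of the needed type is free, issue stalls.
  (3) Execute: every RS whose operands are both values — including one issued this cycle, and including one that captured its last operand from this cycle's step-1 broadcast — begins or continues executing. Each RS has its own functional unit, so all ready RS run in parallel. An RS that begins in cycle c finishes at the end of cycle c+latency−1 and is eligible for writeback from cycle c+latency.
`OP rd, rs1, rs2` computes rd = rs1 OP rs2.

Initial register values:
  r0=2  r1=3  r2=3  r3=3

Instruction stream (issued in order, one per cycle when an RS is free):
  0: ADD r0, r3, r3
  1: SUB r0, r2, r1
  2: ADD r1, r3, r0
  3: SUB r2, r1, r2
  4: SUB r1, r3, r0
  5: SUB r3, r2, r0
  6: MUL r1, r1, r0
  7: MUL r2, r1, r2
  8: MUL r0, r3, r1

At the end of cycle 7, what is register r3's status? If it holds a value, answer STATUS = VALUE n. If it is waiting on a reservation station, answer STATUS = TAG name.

c1: issue ADD r0<-Add1 | r0:Add1,r1:3,r2:3,r3:3
c2: issue SUB r0<-Add2 | r0:Add2,r1:3,r2:3,r3:3
c3: CDB Add1=6; issue ADD r1<-Add1 | r0:Add2,r1:Add1,r2:3,r3:3
c4: CDB Add2=0; issue SUB r2<-Add2 | r0:0,r1:Add1,r2:Add2,r3:3
c5: issue SUB r1<-Add3 | r0:0,r1:Add3,r2:Add2,r3:3
c6: CDB Add1=3; issue SUB r3<-Add1 | r0:0,r1:Add3,r2:Add2,r3:Add1
c7: CDB Add3=3; issue MUL r1<-Mul1 | r0:0,r1:Mul1,r2:Add2,r3:Add1

STATUS = TAG Add1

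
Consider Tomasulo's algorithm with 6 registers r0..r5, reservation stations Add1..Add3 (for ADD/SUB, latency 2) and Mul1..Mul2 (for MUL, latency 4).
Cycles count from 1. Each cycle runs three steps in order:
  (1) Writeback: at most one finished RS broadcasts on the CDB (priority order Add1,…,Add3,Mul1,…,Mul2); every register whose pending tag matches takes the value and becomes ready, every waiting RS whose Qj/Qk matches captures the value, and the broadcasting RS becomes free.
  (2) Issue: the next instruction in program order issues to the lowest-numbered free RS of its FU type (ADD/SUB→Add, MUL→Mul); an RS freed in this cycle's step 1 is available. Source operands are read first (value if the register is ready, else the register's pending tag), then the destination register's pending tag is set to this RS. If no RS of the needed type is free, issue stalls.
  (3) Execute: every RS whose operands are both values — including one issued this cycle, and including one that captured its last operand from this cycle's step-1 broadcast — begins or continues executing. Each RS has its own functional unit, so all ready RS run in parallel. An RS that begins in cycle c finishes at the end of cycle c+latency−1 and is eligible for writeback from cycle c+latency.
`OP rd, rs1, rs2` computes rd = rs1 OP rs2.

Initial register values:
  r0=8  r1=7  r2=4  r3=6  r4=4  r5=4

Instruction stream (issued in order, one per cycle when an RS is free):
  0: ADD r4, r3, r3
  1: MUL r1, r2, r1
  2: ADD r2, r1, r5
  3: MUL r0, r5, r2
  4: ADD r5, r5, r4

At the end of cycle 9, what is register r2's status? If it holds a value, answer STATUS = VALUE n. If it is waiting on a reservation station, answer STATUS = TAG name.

STATUS = VALUE 32

c1: issue ADD r4<-Add1 | r0:8,r1:7,r2:4,r3:6,r4:Add1,r5:4
c2: issue MUL r1<-Mul1 | r0:8,r1:Mul1,r2:4,r3:6,r4:Add1,r5:4
c3: CDB Add1=12; issue ADD r2<-Add1 | r0:8,r1:Mul1,r2:Add1,r3:6,r4:12,r5:4
c4: issue MUL r0<-Mul2 | r0:Mul2,r1:Mul1,r2:Add1,r3:6,r4:12,r5:4
c5: issue ADD r5<-Add2 | r0:Mul2,r1:Mul1,r2:Add1,r3:6,r4:12,r5:Add2
c6: CDB Mul1=28 | r0:Mul2,r1:28,r2:Add1,r3:6,r4:12,r5:Add2
c7: CDB Add2=16 | r0:Mul2,r1:28,r2:Add1,r3:6,r4:12,r5:16
c8: CDB Add1=32 | r0:Mul2,r1:28,r2:32,r3:6,r4:12,r5:16
c9: - | r0:Mul2,r1:28,r2:32,r3:6,r4:12,r5:16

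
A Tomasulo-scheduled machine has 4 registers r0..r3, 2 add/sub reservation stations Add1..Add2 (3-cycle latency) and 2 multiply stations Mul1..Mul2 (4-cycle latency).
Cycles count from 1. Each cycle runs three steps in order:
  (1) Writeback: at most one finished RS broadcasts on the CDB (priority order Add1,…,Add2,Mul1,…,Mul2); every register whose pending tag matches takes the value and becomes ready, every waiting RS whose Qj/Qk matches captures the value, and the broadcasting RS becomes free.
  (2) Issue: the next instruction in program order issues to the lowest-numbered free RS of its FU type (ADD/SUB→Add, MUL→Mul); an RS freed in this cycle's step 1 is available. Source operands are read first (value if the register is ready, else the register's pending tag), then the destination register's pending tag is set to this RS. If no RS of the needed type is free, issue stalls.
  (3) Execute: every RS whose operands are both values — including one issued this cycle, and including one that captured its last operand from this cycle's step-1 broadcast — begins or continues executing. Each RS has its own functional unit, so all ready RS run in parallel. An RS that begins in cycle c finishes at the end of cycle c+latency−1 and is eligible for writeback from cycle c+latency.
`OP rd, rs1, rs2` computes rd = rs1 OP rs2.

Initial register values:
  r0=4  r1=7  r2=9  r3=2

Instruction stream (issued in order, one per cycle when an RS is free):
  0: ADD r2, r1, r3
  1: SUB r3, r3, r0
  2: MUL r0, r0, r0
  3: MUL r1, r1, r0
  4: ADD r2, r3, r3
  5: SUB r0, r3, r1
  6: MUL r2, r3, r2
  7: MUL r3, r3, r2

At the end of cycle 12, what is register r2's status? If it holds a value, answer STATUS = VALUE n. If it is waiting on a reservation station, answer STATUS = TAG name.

  c1: issue ADD r2<-Add1  regs: r0:4,r1:7,r2:Add1,r3:2
  c2: issue SUB r3<-Add2  regs: r0:4,r1:7,r2:Add1,r3:Add2
  c3: issue MUL r0<-Mul1  regs: r0:Mul1,r1:7,r2:Add1,r3:Add2
  c4: CDB Add1=9; issue MUL r1<-Mul2  regs: r0:Mul1,r1:Mul2,r2:9,r3:Add2
  c5: CDB Add2=-2; issue ADD r2<-Add1  regs: r0:Mul1,r1:Mul2,r2:Add1,r3:-2
  c6: issue SUB r0<-Add2  regs: r0:Add2,r1:Mul2,r2:Add1,r3:-2
  c7: CDB Mul1=16; issue MUL r2<-Mul1  regs: r0:Add2,r1:Mul2,r2:Mul1,r3:-2
  c8: CDB Add1=-4; stall  regs: r0:Add2,r1:Mul2,r2:Mul1,r3:-2
  c9: stall  regs: r0:Add2,r1:Mul2,r2:Mul1,r3:-2
  c10: stall  regs: r0:Add2,r1:Mul2,r2:Mul1,r3:-2
  c11: CDB Mul2=112; issue MUL r3<-Mul2  regs: r0:Add2,r1:112,r2:Mul1,r3:Mul2
  c12: CDB Mul1=8  regs: r0:Add2,r1:112,r2:8,r3:Mul2

STATUS = VALUE 8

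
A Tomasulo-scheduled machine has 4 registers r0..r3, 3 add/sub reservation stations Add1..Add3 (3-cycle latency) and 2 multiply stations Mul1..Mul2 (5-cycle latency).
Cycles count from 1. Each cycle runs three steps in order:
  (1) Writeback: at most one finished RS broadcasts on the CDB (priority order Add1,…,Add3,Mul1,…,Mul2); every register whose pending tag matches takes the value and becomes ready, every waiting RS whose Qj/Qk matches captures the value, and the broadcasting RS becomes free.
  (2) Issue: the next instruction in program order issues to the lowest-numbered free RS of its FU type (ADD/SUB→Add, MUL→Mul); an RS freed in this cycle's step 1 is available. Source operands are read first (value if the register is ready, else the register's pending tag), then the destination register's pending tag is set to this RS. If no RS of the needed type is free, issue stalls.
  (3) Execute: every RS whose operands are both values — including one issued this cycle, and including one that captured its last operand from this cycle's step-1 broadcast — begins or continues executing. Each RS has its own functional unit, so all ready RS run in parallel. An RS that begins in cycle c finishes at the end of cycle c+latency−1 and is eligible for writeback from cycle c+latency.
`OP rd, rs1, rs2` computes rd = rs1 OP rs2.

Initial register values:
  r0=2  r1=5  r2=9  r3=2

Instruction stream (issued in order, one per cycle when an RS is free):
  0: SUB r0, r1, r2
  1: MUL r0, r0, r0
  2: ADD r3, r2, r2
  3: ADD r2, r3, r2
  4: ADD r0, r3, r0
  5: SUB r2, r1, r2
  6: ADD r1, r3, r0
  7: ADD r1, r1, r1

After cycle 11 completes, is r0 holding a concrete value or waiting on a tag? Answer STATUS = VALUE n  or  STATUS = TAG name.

  c1: issue SUB r0<-Add1  regs: r0:Add1,r1:5,r2:9,r3:2
  c2: issue MUL r0<-Mul1  regs: r0:Mul1,r1:5,r2:9,r3:2
  c3: issue ADD r3<-Add2  regs: r0:Mul1,r1:5,r2:9,r3:Add2
  c4: CDB Add1=-4; issue ADD r2<-Add1  regs: r0:Mul1,r1:5,r2:Add1,r3:Add2
  c5: issue ADD r0<-Add3  regs: r0:Add3,r1:5,r2:Add1,r3:Add2
  c6: CDB Add2=18; issue SUB r2<-Add2  regs: r0:Add3,r1:5,r2:Add2,r3:18
  c7: stall  regs: r0:Add3,r1:5,r2:Add2,r3:18
  c8: stall  regs: r0:Add3,r1:5,r2:Add2,r3:18
  c9: CDB Add1=27; issue ADD r1<-Add1  regs: r0:Add3,r1:Add1,r2:Add2,r3:18
  c10: CDB Mul1=16; stall  regs: r0:Add3,r1:Add1,r2:Add2,r3:18
  c11: stall  regs: r0:Add3,r1:Add1,r2:Add2,r3:18

STATUS = TAG Add3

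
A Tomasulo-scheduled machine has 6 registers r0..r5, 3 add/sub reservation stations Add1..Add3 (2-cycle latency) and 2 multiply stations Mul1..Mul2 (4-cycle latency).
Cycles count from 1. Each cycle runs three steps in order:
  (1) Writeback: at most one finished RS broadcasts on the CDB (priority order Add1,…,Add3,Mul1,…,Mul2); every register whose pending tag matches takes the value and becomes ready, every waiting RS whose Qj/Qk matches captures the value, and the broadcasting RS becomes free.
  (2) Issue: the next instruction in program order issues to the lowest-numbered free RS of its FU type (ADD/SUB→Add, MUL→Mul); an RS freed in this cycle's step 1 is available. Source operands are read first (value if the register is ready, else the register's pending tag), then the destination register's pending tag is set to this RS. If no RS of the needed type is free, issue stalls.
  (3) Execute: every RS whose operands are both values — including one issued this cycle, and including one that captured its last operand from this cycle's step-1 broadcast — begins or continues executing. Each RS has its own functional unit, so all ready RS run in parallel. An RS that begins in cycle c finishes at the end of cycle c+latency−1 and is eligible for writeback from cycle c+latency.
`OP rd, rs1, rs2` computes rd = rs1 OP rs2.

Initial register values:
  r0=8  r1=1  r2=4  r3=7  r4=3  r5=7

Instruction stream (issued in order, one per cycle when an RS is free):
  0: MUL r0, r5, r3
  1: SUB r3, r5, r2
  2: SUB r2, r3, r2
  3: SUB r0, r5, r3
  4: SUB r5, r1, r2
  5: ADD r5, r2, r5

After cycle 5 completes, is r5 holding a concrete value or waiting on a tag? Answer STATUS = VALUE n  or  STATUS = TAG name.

STATUS = TAG Add3

c1: issue MUL r0<-Mul1 | r0:Mul1,r1:1,r2:4,r3:7,r4:3,r5:7
c2: issue SUB r3<-Add1 | r0:Mul1,r1:1,r2:4,r3:Add1,r4:3,r5:7
c3: issue SUB r2<-Add2 | r0:Mul1,r1:1,r2:Add2,r3:Add1,r4:3,r5:7
c4: CDB Add1=3; issue SUB r0<-Add1 | r0:Add1,r1:1,r2:Add2,r3:3,r4:3,r5:7
c5: CDB Mul1=49; issue SUB r5<-Add3 | r0:Add1,r1:1,r2:Add2,r3:3,r4:3,r5:Add3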